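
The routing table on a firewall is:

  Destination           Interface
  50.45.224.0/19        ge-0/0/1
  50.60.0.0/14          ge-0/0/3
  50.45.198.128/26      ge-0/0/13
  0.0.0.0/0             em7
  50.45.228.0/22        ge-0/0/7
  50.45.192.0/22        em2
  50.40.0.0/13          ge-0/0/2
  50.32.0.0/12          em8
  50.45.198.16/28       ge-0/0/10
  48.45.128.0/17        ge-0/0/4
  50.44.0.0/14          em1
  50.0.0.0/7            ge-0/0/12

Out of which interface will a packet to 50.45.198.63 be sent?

em1

Routes whose prefix contains 50.45.198.63:
  0.0.0.0/0 (default, matches everything) -> em7
  50.0.0.0/7 (50.0.0.0 - 51.255.255.255) -> ge-0/0/12
  50.32.0.0/12 (50.32.0.0 - 50.47.255.255) -> em8
  50.40.0.0/13 (50.40.0.0 - 50.47.255.255) -> ge-0/0/2
  50.44.0.0/14 (50.44.0.0 - 50.47.255.255) -> em1
More-specific entries that do NOT match:
  50.45.198.16/28 (50.45.198.16 - 50.45.198.31) does not contain 50.45.198.63
  50.45.198.128/26 (50.45.198.128 - 50.45.198.191) does not contain 50.45.198.63
  50.45.228.0/22 (50.45.228.0 - 50.45.231.255) does not contain 50.45.198.63
  50.45.192.0/22 (50.45.192.0 - 50.45.195.255) does not contain 50.45.198.63
  50.45.224.0/19 (50.45.224.0 - 50.45.255.255) does not contain 50.45.198.63
  48.45.128.0/17 (48.45.128.0 - 48.45.255.255) does not contain 50.45.198.63
Longest matching prefix is /14 -> interface em1.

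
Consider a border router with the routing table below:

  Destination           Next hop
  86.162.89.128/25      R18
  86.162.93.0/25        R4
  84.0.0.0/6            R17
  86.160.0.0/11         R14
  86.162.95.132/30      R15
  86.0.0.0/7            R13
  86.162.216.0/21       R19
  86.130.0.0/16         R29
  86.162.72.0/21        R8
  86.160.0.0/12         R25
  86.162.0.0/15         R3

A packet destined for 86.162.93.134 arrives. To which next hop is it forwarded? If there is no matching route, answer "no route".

Routes whose prefix contains 86.162.93.134:
  84.0.0.0/6 (84.0.0.0 - 87.255.255.255) -> R17
  86.0.0.0/7 (86.0.0.0 - 87.255.255.255) -> R13
  86.160.0.0/11 (86.160.0.0 - 86.191.255.255) -> R14
  86.160.0.0/12 (86.160.0.0 - 86.175.255.255) -> R25
  86.162.0.0/15 (86.162.0.0 - 86.163.255.255) -> R3
More-specific entries that do NOT match:
  86.162.95.132/30 (86.162.95.132 - 86.162.95.135) does not contain 86.162.93.134
  86.162.89.128/25 (86.162.89.128 - 86.162.89.255) does not contain 86.162.93.134
  86.162.93.0/25 (86.162.93.0 - 86.162.93.127) does not contain 86.162.93.134
  86.162.216.0/21 (86.162.216.0 - 86.162.223.255) does not contain 86.162.93.134
  86.162.72.0/21 (86.162.72.0 - 86.162.79.255) does not contain 86.162.93.134
  86.130.0.0/16 (86.130.0.0 - 86.130.255.255) does not contain 86.162.93.134
Longest matching prefix is /15 -> next hop R3.

R3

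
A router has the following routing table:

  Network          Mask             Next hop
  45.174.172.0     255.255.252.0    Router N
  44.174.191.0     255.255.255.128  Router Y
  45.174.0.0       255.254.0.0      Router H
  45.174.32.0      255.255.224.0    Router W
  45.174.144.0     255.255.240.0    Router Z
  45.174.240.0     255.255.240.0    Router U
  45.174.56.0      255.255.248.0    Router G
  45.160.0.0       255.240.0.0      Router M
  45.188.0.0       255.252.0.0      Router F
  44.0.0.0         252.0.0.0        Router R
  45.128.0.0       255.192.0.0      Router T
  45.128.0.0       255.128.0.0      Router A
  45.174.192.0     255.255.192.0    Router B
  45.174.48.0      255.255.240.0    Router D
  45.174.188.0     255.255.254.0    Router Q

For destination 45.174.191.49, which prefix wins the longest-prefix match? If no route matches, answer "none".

45.174.0.0/15

Entries matching 45.174.191.49:
  44.0.0.0/6 (44.0.0.0 - 47.255.255.255)
  45.128.0.0/9 (45.128.0.0 - 45.255.255.255)
  45.128.0.0/10 (45.128.0.0 - 45.191.255.255)
  45.160.0.0/12 (45.160.0.0 - 45.175.255.255)
  45.174.0.0/15 (45.174.0.0 - 45.175.255.255)
Most specific is 45.174.0.0/15.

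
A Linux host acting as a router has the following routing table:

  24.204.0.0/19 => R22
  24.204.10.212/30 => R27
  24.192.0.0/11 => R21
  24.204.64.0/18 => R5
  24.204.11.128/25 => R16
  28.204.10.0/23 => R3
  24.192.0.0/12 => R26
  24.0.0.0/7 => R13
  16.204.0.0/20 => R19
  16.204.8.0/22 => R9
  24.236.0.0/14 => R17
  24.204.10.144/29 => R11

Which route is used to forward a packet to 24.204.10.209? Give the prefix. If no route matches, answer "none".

24.204.0.0/19

Entries matching 24.204.10.209:
  24.0.0.0/7 (24.0.0.0 - 25.255.255.255)
  24.192.0.0/11 (24.192.0.0 - 24.223.255.255)
  24.192.0.0/12 (24.192.0.0 - 24.207.255.255)
  24.204.0.0/19 (24.204.0.0 - 24.204.31.255)
Most specific is 24.204.0.0/19.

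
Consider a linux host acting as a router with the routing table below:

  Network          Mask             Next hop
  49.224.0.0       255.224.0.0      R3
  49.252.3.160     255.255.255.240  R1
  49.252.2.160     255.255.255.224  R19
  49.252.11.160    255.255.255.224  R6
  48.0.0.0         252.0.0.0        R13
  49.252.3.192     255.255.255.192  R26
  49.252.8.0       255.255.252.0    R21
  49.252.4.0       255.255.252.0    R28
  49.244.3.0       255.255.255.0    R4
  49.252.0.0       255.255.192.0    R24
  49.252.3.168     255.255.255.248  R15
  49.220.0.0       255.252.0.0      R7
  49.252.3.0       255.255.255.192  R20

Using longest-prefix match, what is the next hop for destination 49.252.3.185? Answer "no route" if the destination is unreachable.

Routes whose prefix contains 49.252.3.185:
  48.0.0.0/6 (48.0.0.0 - 51.255.255.255) -> R13
  49.224.0.0/11 (49.224.0.0 - 49.255.255.255) -> R3
  49.252.0.0/18 (49.252.0.0 - 49.252.63.255) -> R24
More-specific entries that do NOT match:
  49.252.3.168/29 (49.252.3.168 - 49.252.3.175) does not contain 49.252.3.185
  49.252.3.160/28 (49.252.3.160 - 49.252.3.175) does not contain 49.252.3.185
  49.252.2.160/27 (49.252.2.160 - 49.252.2.191) does not contain 49.252.3.185
  49.252.11.160/27 (49.252.11.160 - 49.252.11.191) does not contain 49.252.3.185
  49.252.3.192/26 (49.252.3.192 - 49.252.3.255) does not contain 49.252.3.185
  49.252.3.0/26 (49.252.3.0 - 49.252.3.63) does not contain 49.252.3.185
  49.244.3.0/24 (49.244.3.0 - 49.244.3.255) does not contain 49.252.3.185
  49.252.8.0/22 (49.252.8.0 - 49.252.11.255) does not contain 49.252.3.185
  49.252.4.0/22 (49.252.4.0 - 49.252.7.255) does not contain 49.252.3.185
Longest matching prefix is /18 -> next hop R24.

R24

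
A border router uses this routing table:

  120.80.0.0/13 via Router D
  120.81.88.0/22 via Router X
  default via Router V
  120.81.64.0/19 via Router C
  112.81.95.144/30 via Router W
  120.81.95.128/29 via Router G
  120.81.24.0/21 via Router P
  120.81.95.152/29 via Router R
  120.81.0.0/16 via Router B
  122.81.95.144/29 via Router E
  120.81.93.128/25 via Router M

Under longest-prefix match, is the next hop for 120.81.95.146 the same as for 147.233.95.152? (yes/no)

no

120.81.95.146: longest match 120.81.64.0/19 -> Router C
147.233.95.152: longest match 0.0.0.0/0 -> Router V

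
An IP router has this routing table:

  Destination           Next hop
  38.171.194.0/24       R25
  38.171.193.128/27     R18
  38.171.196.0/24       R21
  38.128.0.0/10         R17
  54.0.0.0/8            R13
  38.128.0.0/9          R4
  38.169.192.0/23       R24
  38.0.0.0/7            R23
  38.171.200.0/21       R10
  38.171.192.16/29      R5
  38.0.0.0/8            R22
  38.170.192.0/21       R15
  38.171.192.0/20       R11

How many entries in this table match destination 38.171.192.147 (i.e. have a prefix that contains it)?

5

Prefixes containing 38.171.192.147:
  38.0.0.0/7 (38.0.0.0 - 39.255.255.255)
  38.0.0.0/8 (38.0.0.0 - 38.255.255.255)
  38.128.0.0/9 (38.128.0.0 - 38.255.255.255)
  38.128.0.0/10 (38.128.0.0 - 38.191.255.255)
  38.171.192.0/20 (38.171.192.0 - 38.171.207.255)
Total matching entries: 5.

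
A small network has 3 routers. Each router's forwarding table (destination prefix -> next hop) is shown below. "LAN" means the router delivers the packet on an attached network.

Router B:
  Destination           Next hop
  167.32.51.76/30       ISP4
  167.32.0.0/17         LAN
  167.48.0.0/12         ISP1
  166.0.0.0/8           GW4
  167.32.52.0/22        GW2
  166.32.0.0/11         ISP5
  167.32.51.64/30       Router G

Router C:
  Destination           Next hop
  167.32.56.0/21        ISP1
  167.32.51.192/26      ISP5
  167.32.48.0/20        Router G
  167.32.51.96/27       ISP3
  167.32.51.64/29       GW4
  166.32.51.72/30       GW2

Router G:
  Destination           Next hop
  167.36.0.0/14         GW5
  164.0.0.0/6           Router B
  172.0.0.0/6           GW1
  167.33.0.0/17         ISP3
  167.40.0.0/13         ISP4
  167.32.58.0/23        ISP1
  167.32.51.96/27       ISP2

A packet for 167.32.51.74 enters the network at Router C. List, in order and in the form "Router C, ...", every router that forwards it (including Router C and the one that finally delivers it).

At Router C: longest match for 167.32.51.74 is 167.32.48.0/20 -> Router G
At Router G: longest match for 167.32.51.74 is 164.0.0.0/6 -> Router B
At Router B: longest match for 167.32.51.74 is 167.32.0.0/17 -> LAN

Router C, Router G, Router B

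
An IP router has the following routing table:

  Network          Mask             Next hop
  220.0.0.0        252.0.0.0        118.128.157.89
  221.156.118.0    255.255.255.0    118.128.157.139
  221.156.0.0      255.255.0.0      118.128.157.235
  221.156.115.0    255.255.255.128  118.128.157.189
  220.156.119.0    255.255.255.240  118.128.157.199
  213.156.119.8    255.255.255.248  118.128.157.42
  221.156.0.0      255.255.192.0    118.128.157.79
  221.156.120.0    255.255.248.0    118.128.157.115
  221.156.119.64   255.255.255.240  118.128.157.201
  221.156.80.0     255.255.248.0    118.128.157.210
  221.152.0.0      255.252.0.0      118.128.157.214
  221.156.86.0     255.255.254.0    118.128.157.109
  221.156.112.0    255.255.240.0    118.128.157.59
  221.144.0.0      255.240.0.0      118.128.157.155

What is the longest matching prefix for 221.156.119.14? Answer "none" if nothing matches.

221.156.112.0/20

Entries matching 221.156.119.14:
  220.0.0.0/6 (220.0.0.0 - 223.255.255.255)
  221.144.0.0/12 (221.144.0.0 - 221.159.255.255)
  221.156.0.0/16 (221.156.0.0 - 221.156.255.255)
  221.156.112.0/20 (221.156.112.0 - 221.156.127.255)
Most specific is 221.156.112.0/20.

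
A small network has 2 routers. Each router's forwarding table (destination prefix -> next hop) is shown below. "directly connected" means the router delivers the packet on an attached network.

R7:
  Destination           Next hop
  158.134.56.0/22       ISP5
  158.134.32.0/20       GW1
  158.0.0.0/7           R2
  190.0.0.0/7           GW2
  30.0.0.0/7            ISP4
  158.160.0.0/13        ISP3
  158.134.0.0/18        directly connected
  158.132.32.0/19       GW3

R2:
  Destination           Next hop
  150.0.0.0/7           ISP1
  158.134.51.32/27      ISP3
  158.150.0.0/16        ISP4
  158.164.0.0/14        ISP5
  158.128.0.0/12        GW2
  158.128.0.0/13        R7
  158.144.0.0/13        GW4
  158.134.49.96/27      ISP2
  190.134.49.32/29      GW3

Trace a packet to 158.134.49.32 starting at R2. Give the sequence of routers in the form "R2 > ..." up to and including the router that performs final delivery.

R2 > R7

At R2: longest match for 158.134.49.32 is 158.128.0.0/13 -> R7
At R7: longest match for 158.134.49.32 is 158.134.0.0/18 -> directly connected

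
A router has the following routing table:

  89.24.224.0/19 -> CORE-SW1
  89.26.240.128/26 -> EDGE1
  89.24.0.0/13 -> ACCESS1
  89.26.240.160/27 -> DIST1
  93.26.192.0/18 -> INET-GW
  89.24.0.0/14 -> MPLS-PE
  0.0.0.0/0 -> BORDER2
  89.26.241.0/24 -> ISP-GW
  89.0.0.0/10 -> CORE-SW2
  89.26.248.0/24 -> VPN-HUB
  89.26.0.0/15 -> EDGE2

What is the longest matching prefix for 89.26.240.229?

89.26.0.0/15

Entries matching 89.26.240.229:
  0.0.0.0/0 (default, matches everything)
  89.0.0.0/10 (89.0.0.0 - 89.63.255.255)
  89.24.0.0/13 (89.24.0.0 - 89.31.255.255)
  89.24.0.0/14 (89.24.0.0 - 89.27.255.255)
  89.26.0.0/15 (89.26.0.0 - 89.27.255.255)
Most specific is 89.26.0.0/15.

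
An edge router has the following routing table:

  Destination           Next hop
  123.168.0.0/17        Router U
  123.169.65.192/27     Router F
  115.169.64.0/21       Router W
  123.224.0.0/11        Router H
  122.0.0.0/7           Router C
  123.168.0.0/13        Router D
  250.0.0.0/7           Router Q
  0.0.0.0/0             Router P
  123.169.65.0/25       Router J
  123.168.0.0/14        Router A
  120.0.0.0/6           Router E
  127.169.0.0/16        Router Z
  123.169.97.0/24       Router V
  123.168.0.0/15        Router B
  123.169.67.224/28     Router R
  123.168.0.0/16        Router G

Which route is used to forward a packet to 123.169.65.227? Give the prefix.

Entries matching 123.169.65.227:
  0.0.0.0/0 (default, matches everything)
  120.0.0.0/6 (120.0.0.0 - 123.255.255.255)
  122.0.0.0/7 (122.0.0.0 - 123.255.255.255)
  123.168.0.0/13 (123.168.0.0 - 123.175.255.255)
  123.168.0.0/14 (123.168.0.0 - 123.171.255.255)
  123.168.0.0/15 (123.168.0.0 - 123.169.255.255)
Most specific is 123.168.0.0/15.

123.168.0.0/15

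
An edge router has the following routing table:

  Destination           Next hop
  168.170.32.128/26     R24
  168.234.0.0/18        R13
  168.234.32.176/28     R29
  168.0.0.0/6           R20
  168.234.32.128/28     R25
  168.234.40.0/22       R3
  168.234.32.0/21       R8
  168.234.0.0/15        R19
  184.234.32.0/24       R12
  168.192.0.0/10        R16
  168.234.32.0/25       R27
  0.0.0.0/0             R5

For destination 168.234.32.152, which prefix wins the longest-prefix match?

Entries matching 168.234.32.152:
  0.0.0.0/0 (default, matches everything)
  168.0.0.0/6 (168.0.0.0 - 171.255.255.255)
  168.192.0.0/10 (168.192.0.0 - 168.255.255.255)
  168.234.0.0/15 (168.234.0.0 - 168.235.255.255)
  168.234.0.0/18 (168.234.0.0 - 168.234.63.255)
  168.234.32.0/21 (168.234.32.0 - 168.234.39.255)
Most specific is 168.234.32.0/21.

168.234.32.0/21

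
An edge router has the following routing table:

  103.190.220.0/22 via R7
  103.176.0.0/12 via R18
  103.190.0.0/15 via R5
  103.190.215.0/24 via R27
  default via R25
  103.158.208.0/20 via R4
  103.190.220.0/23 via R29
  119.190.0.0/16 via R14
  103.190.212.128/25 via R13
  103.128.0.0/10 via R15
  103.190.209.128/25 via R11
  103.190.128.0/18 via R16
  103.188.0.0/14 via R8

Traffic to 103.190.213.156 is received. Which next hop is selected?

Routes whose prefix contains 103.190.213.156:
  0.0.0.0/0 (default, matches everything) -> R25
  103.128.0.0/10 (103.128.0.0 - 103.191.255.255) -> R15
  103.176.0.0/12 (103.176.0.0 - 103.191.255.255) -> R18
  103.188.0.0/14 (103.188.0.0 - 103.191.255.255) -> R8
  103.190.0.0/15 (103.190.0.0 - 103.191.255.255) -> R5
More-specific entries that do NOT match:
  103.190.212.128/25 (103.190.212.128 - 103.190.212.255) does not contain 103.190.213.156
  103.190.209.128/25 (103.190.209.128 - 103.190.209.255) does not contain 103.190.213.156
  103.190.215.0/24 (103.190.215.0 - 103.190.215.255) does not contain 103.190.213.156
  103.190.220.0/23 (103.190.220.0 - 103.190.221.255) does not contain 103.190.213.156
  103.190.220.0/22 (103.190.220.0 - 103.190.223.255) does not contain 103.190.213.156
  103.158.208.0/20 (103.158.208.0 - 103.158.223.255) does not contain 103.190.213.156
  103.190.128.0/18 (103.190.128.0 - 103.190.191.255) does not contain 103.190.213.156
  119.190.0.0/16 (119.190.0.0 - 119.190.255.255) does not contain 103.190.213.156
Longest matching prefix is /15 -> next hop R5.

R5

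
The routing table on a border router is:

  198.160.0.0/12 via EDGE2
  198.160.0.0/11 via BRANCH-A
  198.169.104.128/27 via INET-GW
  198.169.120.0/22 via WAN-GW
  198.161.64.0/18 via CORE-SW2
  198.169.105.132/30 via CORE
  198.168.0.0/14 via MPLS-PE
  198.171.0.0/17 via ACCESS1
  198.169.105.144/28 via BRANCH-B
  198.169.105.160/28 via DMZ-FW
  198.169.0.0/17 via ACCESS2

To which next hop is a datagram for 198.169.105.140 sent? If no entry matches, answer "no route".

ACCESS2

Routes whose prefix contains 198.169.105.140:
  198.160.0.0/11 (198.160.0.0 - 198.191.255.255) -> BRANCH-A
  198.160.0.0/12 (198.160.0.0 - 198.175.255.255) -> EDGE2
  198.168.0.0/14 (198.168.0.0 - 198.171.255.255) -> MPLS-PE
  198.169.0.0/17 (198.169.0.0 - 198.169.127.255) -> ACCESS2
More-specific entries that do NOT match:
  198.169.105.132/30 (198.169.105.132 - 198.169.105.135) does not contain 198.169.105.140
  198.169.105.144/28 (198.169.105.144 - 198.169.105.159) does not contain 198.169.105.140
  198.169.105.160/28 (198.169.105.160 - 198.169.105.175) does not contain 198.169.105.140
  198.169.104.128/27 (198.169.104.128 - 198.169.104.159) does not contain 198.169.105.140
  198.169.120.0/22 (198.169.120.0 - 198.169.123.255) does not contain 198.169.105.140
  198.161.64.0/18 (198.161.64.0 - 198.161.127.255) does not contain 198.169.105.140
Longest matching prefix is /17 -> next hop ACCESS2.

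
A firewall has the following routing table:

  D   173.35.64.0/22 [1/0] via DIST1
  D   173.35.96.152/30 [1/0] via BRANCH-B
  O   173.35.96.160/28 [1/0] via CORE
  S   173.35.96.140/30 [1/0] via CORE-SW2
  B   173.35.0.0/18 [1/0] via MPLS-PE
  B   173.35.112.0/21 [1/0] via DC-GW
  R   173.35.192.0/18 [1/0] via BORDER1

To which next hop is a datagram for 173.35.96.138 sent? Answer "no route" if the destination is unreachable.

no route

No entry's prefix contains 173.35.96.138; there is no default route.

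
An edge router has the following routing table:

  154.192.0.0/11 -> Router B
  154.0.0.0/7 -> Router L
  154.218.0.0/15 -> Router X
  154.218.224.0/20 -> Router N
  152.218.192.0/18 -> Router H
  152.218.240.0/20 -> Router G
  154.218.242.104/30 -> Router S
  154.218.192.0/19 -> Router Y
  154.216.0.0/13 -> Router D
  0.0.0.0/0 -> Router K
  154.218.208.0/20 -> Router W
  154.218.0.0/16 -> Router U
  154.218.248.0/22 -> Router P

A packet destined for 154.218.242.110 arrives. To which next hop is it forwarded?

Router U

Routes whose prefix contains 154.218.242.110:
  0.0.0.0/0 (default, matches everything) -> Router K
  154.0.0.0/7 (154.0.0.0 - 155.255.255.255) -> Router L
  154.192.0.0/11 (154.192.0.0 - 154.223.255.255) -> Router B
  154.216.0.0/13 (154.216.0.0 - 154.223.255.255) -> Router D
  154.218.0.0/15 (154.218.0.0 - 154.219.255.255) -> Router X
  154.218.0.0/16 (154.218.0.0 - 154.218.255.255) -> Router U
More-specific entries that do NOT match:
  154.218.242.104/30 (154.218.242.104 - 154.218.242.107) does not contain 154.218.242.110
  154.218.248.0/22 (154.218.248.0 - 154.218.251.255) does not contain 154.218.242.110
  154.218.224.0/20 (154.218.224.0 - 154.218.239.255) does not contain 154.218.242.110
  152.218.240.0/20 (152.218.240.0 - 152.218.255.255) does not contain 154.218.242.110
  154.218.208.0/20 (154.218.208.0 - 154.218.223.255) does not contain 154.218.242.110
  154.218.192.0/19 (154.218.192.0 - 154.218.223.255) does not contain 154.218.242.110
  152.218.192.0/18 (152.218.192.0 - 152.218.255.255) does not contain 154.218.242.110
Longest matching prefix is /16 -> next hop Router U.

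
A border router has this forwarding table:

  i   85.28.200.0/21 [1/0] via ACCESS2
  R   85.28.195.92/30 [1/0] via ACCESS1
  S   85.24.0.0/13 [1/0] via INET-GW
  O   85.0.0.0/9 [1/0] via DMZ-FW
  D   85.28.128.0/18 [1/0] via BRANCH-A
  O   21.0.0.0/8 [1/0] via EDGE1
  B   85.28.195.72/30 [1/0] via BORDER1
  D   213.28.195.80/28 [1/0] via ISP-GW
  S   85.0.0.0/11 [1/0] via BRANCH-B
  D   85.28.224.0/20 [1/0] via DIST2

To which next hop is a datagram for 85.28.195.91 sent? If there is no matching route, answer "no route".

INET-GW

Routes whose prefix contains 85.28.195.91:
  85.0.0.0/9 (85.0.0.0 - 85.127.255.255) -> DMZ-FW
  85.0.0.0/11 (85.0.0.0 - 85.31.255.255) -> BRANCH-B
  85.24.0.0/13 (85.24.0.0 - 85.31.255.255) -> INET-GW
More-specific entries that do NOT match:
  85.28.195.92/30 (85.28.195.92 - 85.28.195.95) does not contain 85.28.195.91
  85.28.195.72/30 (85.28.195.72 - 85.28.195.75) does not contain 85.28.195.91
  213.28.195.80/28 (213.28.195.80 - 213.28.195.95) does not contain 85.28.195.91
  85.28.200.0/21 (85.28.200.0 - 85.28.207.255) does not contain 85.28.195.91
  85.28.224.0/20 (85.28.224.0 - 85.28.239.255) does not contain 85.28.195.91
  85.28.128.0/18 (85.28.128.0 - 85.28.191.255) does not contain 85.28.195.91
Longest matching prefix is /13 -> next hop INET-GW.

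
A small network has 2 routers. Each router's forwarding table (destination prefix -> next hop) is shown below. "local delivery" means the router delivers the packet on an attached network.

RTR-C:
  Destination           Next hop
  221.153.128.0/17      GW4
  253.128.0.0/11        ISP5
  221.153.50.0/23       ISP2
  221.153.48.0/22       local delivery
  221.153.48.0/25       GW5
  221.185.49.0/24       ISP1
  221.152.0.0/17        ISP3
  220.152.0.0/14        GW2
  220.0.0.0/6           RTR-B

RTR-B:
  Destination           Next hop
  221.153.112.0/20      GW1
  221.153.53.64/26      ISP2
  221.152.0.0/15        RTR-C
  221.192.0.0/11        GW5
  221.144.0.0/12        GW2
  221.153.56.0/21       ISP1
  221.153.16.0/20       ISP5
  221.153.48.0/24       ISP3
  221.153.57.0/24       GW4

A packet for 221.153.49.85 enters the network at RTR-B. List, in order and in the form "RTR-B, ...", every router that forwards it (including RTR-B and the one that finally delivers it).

At RTR-B: longest match for 221.153.49.85 is 221.152.0.0/15 -> RTR-C
At RTR-C: longest match for 221.153.49.85 is 221.153.48.0/22 -> local delivery

RTR-B, RTR-C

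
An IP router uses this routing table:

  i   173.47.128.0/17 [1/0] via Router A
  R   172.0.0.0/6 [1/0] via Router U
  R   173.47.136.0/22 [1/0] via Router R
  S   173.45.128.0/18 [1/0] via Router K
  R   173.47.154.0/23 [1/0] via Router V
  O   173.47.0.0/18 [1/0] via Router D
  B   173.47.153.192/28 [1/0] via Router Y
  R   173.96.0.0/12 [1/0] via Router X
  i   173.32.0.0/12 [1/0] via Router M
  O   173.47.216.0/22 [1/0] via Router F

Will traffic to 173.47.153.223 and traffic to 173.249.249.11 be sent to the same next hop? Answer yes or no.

no

173.47.153.223: longest match 173.47.128.0/17 -> Router A
173.249.249.11: longest match 172.0.0.0/6 -> Router U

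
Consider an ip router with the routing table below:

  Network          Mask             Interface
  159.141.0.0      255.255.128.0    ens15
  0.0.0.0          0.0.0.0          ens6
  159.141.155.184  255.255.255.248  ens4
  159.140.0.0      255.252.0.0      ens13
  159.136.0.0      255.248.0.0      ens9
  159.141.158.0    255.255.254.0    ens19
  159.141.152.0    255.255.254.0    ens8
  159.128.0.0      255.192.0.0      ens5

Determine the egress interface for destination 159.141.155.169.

ens13

Routes whose prefix contains 159.141.155.169:
  0.0.0.0/0 (default, matches everything) -> ens6
  159.128.0.0/10 (159.128.0.0 - 159.191.255.255) -> ens5
  159.136.0.0/13 (159.136.0.0 - 159.143.255.255) -> ens9
  159.140.0.0/14 (159.140.0.0 - 159.143.255.255) -> ens13
More-specific entries that do NOT match:
  159.141.155.184/29 (159.141.155.184 - 159.141.155.191) does not contain 159.141.155.169
  159.141.158.0/23 (159.141.158.0 - 159.141.159.255) does not contain 159.141.155.169
  159.141.152.0/23 (159.141.152.0 - 159.141.153.255) does not contain 159.141.155.169
  159.141.0.0/17 (159.141.0.0 - 159.141.127.255) does not contain 159.141.155.169
Longest matching prefix is /14 -> interface ens13.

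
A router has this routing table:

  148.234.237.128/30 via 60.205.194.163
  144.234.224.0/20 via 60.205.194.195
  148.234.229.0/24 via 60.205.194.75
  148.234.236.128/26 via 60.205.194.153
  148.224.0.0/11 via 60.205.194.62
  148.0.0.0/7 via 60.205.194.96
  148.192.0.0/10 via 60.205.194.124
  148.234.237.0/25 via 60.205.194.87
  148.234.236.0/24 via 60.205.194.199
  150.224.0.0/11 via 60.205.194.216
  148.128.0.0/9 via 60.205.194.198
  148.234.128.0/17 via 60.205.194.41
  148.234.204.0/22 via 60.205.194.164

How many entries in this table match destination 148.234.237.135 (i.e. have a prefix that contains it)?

Prefixes containing 148.234.237.135:
  148.0.0.0/7 (148.0.0.0 - 149.255.255.255)
  148.128.0.0/9 (148.128.0.0 - 148.255.255.255)
  148.192.0.0/10 (148.192.0.0 - 148.255.255.255)
  148.224.0.0/11 (148.224.0.0 - 148.255.255.255)
  148.234.128.0/17 (148.234.128.0 - 148.234.255.255)
Total matching entries: 5.

5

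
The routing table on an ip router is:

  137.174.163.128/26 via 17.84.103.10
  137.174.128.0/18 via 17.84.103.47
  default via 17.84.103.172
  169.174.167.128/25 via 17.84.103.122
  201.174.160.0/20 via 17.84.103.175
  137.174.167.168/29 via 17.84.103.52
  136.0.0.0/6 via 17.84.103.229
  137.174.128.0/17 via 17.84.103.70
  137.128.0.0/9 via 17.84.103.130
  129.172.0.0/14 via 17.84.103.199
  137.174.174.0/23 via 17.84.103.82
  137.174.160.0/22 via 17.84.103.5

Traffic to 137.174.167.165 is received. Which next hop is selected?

Routes whose prefix contains 137.174.167.165:
  0.0.0.0/0 (default, matches everything) -> 17.84.103.172
  136.0.0.0/6 (136.0.0.0 - 139.255.255.255) -> 17.84.103.229
  137.128.0.0/9 (137.128.0.0 - 137.255.255.255) -> 17.84.103.130
  137.174.128.0/17 (137.174.128.0 - 137.174.255.255) -> 17.84.103.70
  137.174.128.0/18 (137.174.128.0 - 137.174.191.255) -> 17.84.103.47
More-specific entries that do NOT match:
  137.174.167.168/29 (137.174.167.168 - 137.174.167.175) does not contain 137.174.167.165
  137.174.163.128/26 (137.174.163.128 - 137.174.163.191) does not contain 137.174.167.165
  169.174.167.128/25 (169.174.167.128 - 169.174.167.255) does not contain 137.174.167.165
  137.174.174.0/23 (137.174.174.0 - 137.174.175.255) does not contain 137.174.167.165
  137.174.160.0/22 (137.174.160.0 - 137.174.163.255) does not contain 137.174.167.165
  201.174.160.0/20 (201.174.160.0 - 201.174.175.255) does not contain 137.174.167.165
Longest matching prefix is /18 -> next hop 17.84.103.47.

17.84.103.47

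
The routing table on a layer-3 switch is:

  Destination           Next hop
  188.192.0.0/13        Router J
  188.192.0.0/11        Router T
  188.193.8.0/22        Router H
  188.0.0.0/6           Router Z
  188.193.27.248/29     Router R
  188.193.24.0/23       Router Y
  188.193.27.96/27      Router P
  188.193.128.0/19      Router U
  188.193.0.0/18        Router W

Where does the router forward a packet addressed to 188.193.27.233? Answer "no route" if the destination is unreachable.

Router W

Routes whose prefix contains 188.193.27.233:
  188.0.0.0/6 (188.0.0.0 - 191.255.255.255) -> Router Z
  188.192.0.0/11 (188.192.0.0 - 188.223.255.255) -> Router T
  188.192.0.0/13 (188.192.0.0 - 188.199.255.255) -> Router J
  188.193.0.0/18 (188.193.0.0 - 188.193.63.255) -> Router W
More-specific entries that do NOT match:
  188.193.27.248/29 (188.193.27.248 - 188.193.27.255) does not contain 188.193.27.233
  188.193.27.96/27 (188.193.27.96 - 188.193.27.127) does not contain 188.193.27.233
  188.193.24.0/23 (188.193.24.0 - 188.193.25.255) does not contain 188.193.27.233
  188.193.8.0/22 (188.193.8.0 - 188.193.11.255) does not contain 188.193.27.233
  188.193.128.0/19 (188.193.128.0 - 188.193.159.255) does not contain 188.193.27.233
Longest matching prefix is /18 -> next hop Router W.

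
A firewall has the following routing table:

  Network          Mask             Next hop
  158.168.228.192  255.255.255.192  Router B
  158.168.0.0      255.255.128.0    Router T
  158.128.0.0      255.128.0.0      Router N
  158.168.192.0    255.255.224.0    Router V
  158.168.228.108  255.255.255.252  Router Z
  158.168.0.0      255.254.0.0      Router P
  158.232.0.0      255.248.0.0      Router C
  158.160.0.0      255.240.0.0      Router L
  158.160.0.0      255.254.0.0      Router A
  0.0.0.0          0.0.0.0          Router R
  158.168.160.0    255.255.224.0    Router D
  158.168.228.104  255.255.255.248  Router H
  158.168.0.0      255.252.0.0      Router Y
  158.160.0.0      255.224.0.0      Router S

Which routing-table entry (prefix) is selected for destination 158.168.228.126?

Entries matching 158.168.228.126:
  0.0.0.0/0 (default, matches everything)
  158.128.0.0/9 (158.128.0.0 - 158.255.255.255)
  158.160.0.0/11 (158.160.0.0 - 158.191.255.255)
  158.160.0.0/12 (158.160.0.0 - 158.175.255.255)
  158.168.0.0/14 (158.168.0.0 - 158.171.255.255)
  158.168.0.0/15 (158.168.0.0 - 158.169.255.255)
Most specific is 158.168.0.0/15.

158.168.0.0/15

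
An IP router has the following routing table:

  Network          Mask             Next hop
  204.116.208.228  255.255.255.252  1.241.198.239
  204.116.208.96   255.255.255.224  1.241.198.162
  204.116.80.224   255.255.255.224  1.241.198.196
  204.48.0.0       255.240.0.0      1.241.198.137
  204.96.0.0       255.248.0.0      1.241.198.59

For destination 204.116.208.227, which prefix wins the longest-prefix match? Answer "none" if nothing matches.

204.116.208.227 is outside every listed prefix and there is no default route.

none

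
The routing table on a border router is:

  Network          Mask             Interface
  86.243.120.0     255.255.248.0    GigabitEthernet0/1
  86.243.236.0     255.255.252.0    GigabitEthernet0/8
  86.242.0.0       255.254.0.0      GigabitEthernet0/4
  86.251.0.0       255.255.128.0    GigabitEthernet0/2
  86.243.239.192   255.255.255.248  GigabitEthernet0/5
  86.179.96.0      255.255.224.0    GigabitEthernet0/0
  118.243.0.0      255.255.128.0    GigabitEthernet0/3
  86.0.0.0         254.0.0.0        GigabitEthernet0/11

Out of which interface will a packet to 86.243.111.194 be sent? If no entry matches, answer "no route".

Routes whose prefix contains 86.243.111.194:
  86.0.0.0/7 (86.0.0.0 - 87.255.255.255) -> GigabitEthernet0/11
  86.242.0.0/15 (86.242.0.0 - 86.243.255.255) -> GigabitEthernet0/4
More-specific entries that do NOT match:
  86.243.239.192/29 (86.243.239.192 - 86.243.239.199) does not contain 86.243.111.194
  86.243.236.0/22 (86.243.236.0 - 86.243.239.255) does not contain 86.243.111.194
  86.243.120.0/21 (86.243.120.0 - 86.243.127.255) does not contain 86.243.111.194
  86.179.96.0/19 (86.179.96.0 - 86.179.127.255) does not contain 86.243.111.194
  86.251.0.0/17 (86.251.0.0 - 86.251.127.255) does not contain 86.243.111.194
  118.243.0.0/17 (118.243.0.0 - 118.243.127.255) does not contain 86.243.111.194
Longest matching prefix is /15 -> interface GigabitEthernet0/4.

GigabitEthernet0/4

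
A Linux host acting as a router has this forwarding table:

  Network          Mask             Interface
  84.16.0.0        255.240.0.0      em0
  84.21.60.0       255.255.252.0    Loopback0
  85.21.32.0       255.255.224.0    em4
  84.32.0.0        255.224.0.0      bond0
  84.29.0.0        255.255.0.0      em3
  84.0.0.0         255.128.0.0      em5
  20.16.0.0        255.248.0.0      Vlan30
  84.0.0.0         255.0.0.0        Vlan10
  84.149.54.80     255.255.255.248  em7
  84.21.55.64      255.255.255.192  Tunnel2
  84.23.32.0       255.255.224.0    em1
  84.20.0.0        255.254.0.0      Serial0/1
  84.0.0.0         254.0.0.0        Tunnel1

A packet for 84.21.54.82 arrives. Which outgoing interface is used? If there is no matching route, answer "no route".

Serial0/1

Routes whose prefix contains 84.21.54.82:
  84.0.0.0/7 (84.0.0.0 - 85.255.255.255) -> Tunnel1
  84.0.0.0/8 (84.0.0.0 - 84.255.255.255) -> Vlan10
  84.0.0.0/9 (84.0.0.0 - 84.127.255.255) -> em5
  84.16.0.0/12 (84.16.0.0 - 84.31.255.255) -> em0
  84.20.0.0/15 (84.20.0.0 - 84.21.255.255) -> Serial0/1
More-specific entries that do NOT match:
  84.149.54.80/29 (84.149.54.80 - 84.149.54.87) does not contain 84.21.54.82
  84.21.55.64/26 (84.21.55.64 - 84.21.55.127) does not contain 84.21.54.82
  84.21.60.0/22 (84.21.60.0 - 84.21.63.255) does not contain 84.21.54.82
  85.21.32.0/19 (85.21.32.0 - 85.21.63.255) does not contain 84.21.54.82
  84.23.32.0/19 (84.23.32.0 - 84.23.63.255) does not contain 84.21.54.82
  84.29.0.0/16 (84.29.0.0 - 84.29.255.255) does not contain 84.21.54.82
Longest matching prefix is /15 -> interface Serial0/1.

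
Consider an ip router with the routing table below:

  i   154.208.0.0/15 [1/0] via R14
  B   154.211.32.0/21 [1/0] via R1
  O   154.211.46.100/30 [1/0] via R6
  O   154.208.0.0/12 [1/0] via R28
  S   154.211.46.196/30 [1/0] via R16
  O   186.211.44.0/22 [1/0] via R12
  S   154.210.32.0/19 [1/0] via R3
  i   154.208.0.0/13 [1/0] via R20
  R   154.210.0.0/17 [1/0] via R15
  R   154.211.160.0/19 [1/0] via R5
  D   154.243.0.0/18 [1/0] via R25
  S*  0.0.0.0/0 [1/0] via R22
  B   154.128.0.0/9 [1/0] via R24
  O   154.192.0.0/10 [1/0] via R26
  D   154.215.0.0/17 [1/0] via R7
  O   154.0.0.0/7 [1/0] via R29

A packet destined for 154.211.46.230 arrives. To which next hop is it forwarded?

Routes whose prefix contains 154.211.46.230:
  0.0.0.0/0 (default, matches everything) -> R22
  154.0.0.0/7 (154.0.0.0 - 155.255.255.255) -> R29
  154.128.0.0/9 (154.128.0.0 - 154.255.255.255) -> R24
  154.192.0.0/10 (154.192.0.0 - 154.255.255.255) -> R26
  154.208.0.0/12 (154.208.0.0 - 154.223.255.255) -> R28
  154.208.0.0/13 (154.208.0.0 - 154.215.255.255) -> R20
More-specific entries that do NOT match:
  154.211.46.100/30 (154.211.46.100 - 154.211.46.103) does not contain 154.211.46.230
  154.211.46.196/30 (154.211.46.196 - 154.211.46.199) does not contain 154.211.46.230
  186.211.44.0/22 (186.211.44.0 - 186.211.47.255) does not contain 154.211.46.230
  154.211.32.0/21 (154.211.32.0 - 154.211.39.255) does not contain 154.211.46.230
  154.210.32.0/19 (154.210.32.0 - 154.210.63.255) does not contain 154.211.46.230
  154.211.160.0/19 (154.211.160.0 - 154.211.191.255) does not contain 154.211.46.230
  154.243.0.0/18 (154.243.0.0 - 154.243.63.255) does not contain 154.211.46.230
  154.210.0.0/17 (154.210.0.0 - 154.210.127.255) does not contain 154.211.46.230
  154.215.0.0/17 (154.215.0.0 - 154.215.127.255) does not contain 154.211.46.230
  154.208.0.0/15 (154.208.0.0 - 154.209.255.255) does not contain 154.211.46.230
Longest matching prefix is /13 -> next hop R20.

R20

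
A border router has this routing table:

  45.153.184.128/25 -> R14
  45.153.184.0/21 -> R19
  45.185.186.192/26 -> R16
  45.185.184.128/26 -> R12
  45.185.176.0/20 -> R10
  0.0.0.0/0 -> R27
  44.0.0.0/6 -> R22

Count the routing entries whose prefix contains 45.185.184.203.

Prefixes containing 45.185.184.203:
  0.0.0.0/0 (default, matches everything)
  44.0.0.0/6 (44.0.0.0 - 47.255.255.255)
  45.185.176.0/20 (45.185.176.0 - 45.185.191.255)
Total matching entries: 3.

3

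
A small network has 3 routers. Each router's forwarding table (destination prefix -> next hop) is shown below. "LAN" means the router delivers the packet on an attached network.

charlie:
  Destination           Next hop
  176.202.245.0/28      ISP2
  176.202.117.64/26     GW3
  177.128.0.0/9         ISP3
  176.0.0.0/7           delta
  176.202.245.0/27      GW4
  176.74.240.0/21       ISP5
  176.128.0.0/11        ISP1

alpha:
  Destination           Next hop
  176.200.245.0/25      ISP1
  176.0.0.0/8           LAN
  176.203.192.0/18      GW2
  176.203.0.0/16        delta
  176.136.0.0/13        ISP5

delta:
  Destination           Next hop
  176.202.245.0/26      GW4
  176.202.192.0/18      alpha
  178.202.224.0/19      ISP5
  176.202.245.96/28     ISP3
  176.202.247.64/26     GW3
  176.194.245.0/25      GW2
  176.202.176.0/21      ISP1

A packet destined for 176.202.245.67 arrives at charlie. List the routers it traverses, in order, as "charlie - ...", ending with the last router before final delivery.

At charlie: longest match for 176.202.245.67 is 176.0.0.0/7 -> delta
At delta: longest match for 176.202.245.67 is 176.202.192.0/18 -> alpha
At alpha: longest match for 176.202.245.67 is 176.0.0.0/8 -> LAN

charlie - delta - alpha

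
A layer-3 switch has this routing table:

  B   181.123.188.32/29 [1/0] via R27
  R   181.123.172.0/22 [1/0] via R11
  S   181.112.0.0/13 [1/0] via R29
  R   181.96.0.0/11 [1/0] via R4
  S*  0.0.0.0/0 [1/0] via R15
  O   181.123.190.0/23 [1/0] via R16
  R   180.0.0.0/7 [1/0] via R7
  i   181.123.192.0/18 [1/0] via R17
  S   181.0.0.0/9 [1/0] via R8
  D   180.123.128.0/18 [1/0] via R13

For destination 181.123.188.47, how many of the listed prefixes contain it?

Prefixes containing 181.123.188.47:
  0.0.0.0/0 (default, matches everything)
  180.0.0.0/7 (180.0.0.0 - 181.255.255.255)
  181.0.0.0/9 (181.0.0.0 - 181.127.255.255)
  181.96.0.0/11 (181.96.0.0 - 181.127.255.255)
Total matching entries: 4.

4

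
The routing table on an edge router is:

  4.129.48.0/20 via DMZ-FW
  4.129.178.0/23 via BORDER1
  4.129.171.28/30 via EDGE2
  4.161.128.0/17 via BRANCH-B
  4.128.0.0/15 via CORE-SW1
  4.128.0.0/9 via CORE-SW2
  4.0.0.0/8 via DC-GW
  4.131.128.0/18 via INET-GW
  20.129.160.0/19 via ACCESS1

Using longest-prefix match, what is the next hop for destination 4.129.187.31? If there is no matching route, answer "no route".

CORE-SW1

Routes whose prefix contains 4.129.187.31:
  4.0.0.0/8 (4.0.0.0 - 4.255.255.255) -> DC-GW
  4.128.0.0/9 (4.128.0.0 - 4.255.255.255) -> CORE-SW2
  4.128.0.0/15 (4.128.0.0 - 4.129.255.255) -> CORE-SW1
More-specific entries that do NOT match:
  4.129.171.28/30 (4.129.171.28 - 4.129.171.31) does not contain 4.129.187.31
  4.129.178.0/23 (4.129.178.0 - 4.129.179.255) does not contain 4.129.187.31
  4.129.48.0/20 (4.129.48.0 - 4.129.63.255) does not contain 4.129.187.31
  20.129.160.0/19 (20.129.160.0 - 20.129.191.255) does not contain 4.129.187.31
  4.131.128.0/18 (4.131.128.0 - 4.131.191.255) does not contain 4.129.187.31
  4.161.128.0/17 (4.161.128.0 - 4.161.255.255) does not contain 4.129.187.31
Longest matching prefix is /15 -> next hop CORE-SW1.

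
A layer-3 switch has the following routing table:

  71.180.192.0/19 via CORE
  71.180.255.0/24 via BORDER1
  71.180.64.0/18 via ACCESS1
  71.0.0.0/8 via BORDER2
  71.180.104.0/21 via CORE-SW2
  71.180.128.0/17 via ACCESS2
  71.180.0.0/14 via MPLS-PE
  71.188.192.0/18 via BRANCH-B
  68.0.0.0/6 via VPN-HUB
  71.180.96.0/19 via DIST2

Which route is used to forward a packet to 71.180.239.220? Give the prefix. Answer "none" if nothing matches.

71.180.128.0/17

Entries matching 71.180.239.220:
  68.0.0.0/6 (68.0.0.0 - 71.255.255.255)
  71.0.0.0/8 (71.0.0.0 - 71.255.255.255)
  71.180.0.0/14 (71.180.0.0 - 71.183.255.255)
  71.180.128.0/17 (71.180.128.0 - 71.180.255.255)
Most specific is 71.180.128.0/17.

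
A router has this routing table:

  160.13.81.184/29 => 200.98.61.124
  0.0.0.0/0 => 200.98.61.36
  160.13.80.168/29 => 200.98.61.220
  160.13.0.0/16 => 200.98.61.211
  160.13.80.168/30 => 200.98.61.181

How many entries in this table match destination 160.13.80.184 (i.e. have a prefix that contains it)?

2

Prefixes containing 160.13.80.184:
  0.0.0.0/0 (default, matches everything)
  160.13.0.0/16 (160.13.0.0 - 160.13.255.255)
Total matching entries: 2.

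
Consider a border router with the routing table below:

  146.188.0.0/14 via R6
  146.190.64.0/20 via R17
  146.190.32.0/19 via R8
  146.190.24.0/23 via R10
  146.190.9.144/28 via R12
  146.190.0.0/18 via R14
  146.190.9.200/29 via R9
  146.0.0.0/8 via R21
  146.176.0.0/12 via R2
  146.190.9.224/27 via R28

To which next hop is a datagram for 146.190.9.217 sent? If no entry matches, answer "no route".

R14

Routes whose prefix contains 146.190.9.217:
  146.0.0.0/8 (146.0.0.0 - 146.255.255.255) -> R21
  146.176.0.0/12 (146.176.0.0 - 146.191.255.255) -> R2
  146.188.0.0/14 (146.188.0.0 - 146.191.255.255) -> R6
  146.190.0.0/18 (146.190.0.0 - 146.190.63.255) -> R14
More-specific entries that do NOT match:
  146.190.9.200/29 (146.190.9.200 - 146.190.9.207) does not contain 146.190.9.217
  146.190.9.144/28 (146.190.9.144 - 146.190.9.159) does not contain 146.190.9.217
  146.190.9.224/27 (146.190.9.224 - 146.190.9.255) does not contain 146.190.9.217
  146.190.24.0/23 (146.190.24.0 - 146.190.25.255) does not contain 146.190.9.217
  146.190.64.0/20 (146.190.64.0 - 146.190.79.255) does not contain 146.190.9.217
  146.190.32.0/19 (146.190.32.0 - 146.190.63.255) does not contain 146.190.9.217
Longest matching prefix is /18 -> next hop R14.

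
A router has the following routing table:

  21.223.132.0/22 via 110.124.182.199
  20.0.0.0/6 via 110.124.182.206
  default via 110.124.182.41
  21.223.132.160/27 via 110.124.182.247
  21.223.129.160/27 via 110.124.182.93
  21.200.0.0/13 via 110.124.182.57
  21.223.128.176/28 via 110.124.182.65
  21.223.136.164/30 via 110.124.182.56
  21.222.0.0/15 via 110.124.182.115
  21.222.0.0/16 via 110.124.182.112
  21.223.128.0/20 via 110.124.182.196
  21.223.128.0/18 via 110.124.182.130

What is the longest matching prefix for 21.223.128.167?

21.223.128.0/20

Entries matching 21.223.128.167:
  0.0.0.0/0 (default, matches everything)
  20.0.0.0/6 (20.0.0.0 - 23.255.255.255)
  21.222.0.0/15 (21.222.0.0 - 21.223.255.255)
  21.223.128.0/18 (21.223.128.0 - 21.223.191.255)
  21.223.128.0/20 (21.223.128.0 - 21.223.143.255)
Most specific is 21.223.128.0/20.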